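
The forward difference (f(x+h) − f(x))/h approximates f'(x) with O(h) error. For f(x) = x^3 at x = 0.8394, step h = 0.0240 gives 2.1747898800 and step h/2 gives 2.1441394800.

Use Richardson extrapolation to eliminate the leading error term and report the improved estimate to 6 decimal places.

2.113489

r = 1: numerator weight 2, denominator 1.
Weighted: 4.2882789600 − 2.1747898800 = 2.1134890800
R = 2.1134890800/1 = 2.1134890800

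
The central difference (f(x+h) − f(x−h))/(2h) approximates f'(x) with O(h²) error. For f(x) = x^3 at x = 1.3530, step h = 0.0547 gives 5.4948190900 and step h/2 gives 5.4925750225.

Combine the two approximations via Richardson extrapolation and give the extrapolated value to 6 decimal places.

5.491827

r = 2: numerator weight 4, denominator 3.
4·5.4925750225 − 5.4948190900 = 16.4754810000
(4·5.4925750225 − 5.4948190900)/(4 − 1) = 5.4918270000
Shift from A(h/2): −0.0007480225.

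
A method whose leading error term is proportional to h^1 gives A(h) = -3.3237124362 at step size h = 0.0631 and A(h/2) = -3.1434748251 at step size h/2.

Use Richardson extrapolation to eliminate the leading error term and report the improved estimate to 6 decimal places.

Order 1 gives 2^r = 2 and 2^r − 1 = 1.
2*(-3.1434748251) − (-3.3237124362) = -2.9632372140
Denominator 2 − 1 = 1.
R = (-2.9632372140)/1 = -2.9632372140

-2.963237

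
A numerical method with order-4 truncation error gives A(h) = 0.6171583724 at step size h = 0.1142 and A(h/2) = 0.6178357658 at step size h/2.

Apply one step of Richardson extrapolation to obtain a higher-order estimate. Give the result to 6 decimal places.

0.617881

r = 4: numerator weight 16, denominator 15.
16 × 0.6178357658 = 9.8853722528; 9.8853722528 − 0.6171583724 = 9.2682138804
R = 9.2682138804/15 = 0.6178809254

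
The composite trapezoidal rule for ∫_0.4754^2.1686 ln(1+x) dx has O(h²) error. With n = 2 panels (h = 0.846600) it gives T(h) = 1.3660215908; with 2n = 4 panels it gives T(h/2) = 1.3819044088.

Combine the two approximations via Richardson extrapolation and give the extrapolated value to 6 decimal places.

1.387199

Method order is 2; weight 2^2 = 4.
2^2*A(h/2) = 5.5276176352; minus A(h) gives 4.1615960444.
Divide by 2^2 − 1 = 3.
Result: 1.3871986815
Gap between inputs: 1.588e-02; correction applied: +0.0052942727.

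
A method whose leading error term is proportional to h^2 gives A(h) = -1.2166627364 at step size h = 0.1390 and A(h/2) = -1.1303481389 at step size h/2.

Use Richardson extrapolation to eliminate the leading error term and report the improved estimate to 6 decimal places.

r = 2: numerator weight 4, denominator 3.
4×(-1.1303481389) = -4.5213925556; (-4.5213925556) − (-1.2166627364) = -3.3047298192
(4×(-1.1303481389) − (-1.2166627364))/(4 − 1) = -1.1015766064

-1.101577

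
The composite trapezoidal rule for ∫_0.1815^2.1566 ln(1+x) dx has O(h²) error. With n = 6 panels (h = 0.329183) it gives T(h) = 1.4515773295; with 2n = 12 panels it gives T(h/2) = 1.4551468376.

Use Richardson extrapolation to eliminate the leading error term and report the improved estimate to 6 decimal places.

Order 2 gives 2^r = 4 and 2^r − 1 = 3.
2^2·A(h/2) = 5.8205873504; minus A(h) gives 4.3690100209.
Extrapolated: 4.3690100209 / 3 = 1.4563366736

1.456337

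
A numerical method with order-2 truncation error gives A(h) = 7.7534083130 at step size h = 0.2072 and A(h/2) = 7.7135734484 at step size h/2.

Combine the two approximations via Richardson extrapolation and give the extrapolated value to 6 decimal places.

Method order is 2; weight 2^2 = 4.
Top: 4(7.7135734484) − (7.7534083130) = 23.1008854806
Denominator 4 − 1 = 3.
(4 × 7.7135734484 − 7.7534083130)/(4 − 1) = 7.7002951602
Correction |R − A(h/2)| = 1.328e-02; gap |A(h/2) − A(h)| = 3.983e-02.

7.700295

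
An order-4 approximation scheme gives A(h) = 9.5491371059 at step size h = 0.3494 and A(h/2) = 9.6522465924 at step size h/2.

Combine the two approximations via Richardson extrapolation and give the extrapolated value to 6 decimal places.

9.659121

Order 4 gives 2^r = 16 and 2^r − 1 = 15.
16×9.6522465924 − 9.5491371059 = 144.8868083725
Divide by 2^4 − 1 = 15.
144.8868083725 ÷ 15 = 9.6591205582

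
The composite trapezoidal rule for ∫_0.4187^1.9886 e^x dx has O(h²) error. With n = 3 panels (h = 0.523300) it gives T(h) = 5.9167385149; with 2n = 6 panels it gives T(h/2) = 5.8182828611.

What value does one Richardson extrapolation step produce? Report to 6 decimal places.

5.785464

The method has order 2: 2^2 = 4.
Numerator 4×A(h/2) − A(h) = 4×5.8182828611 − 5.9167385149 = 17.3563929295
(4×5.8182828611 − 5.9167385149)/(4 − 1) = 5.7854643098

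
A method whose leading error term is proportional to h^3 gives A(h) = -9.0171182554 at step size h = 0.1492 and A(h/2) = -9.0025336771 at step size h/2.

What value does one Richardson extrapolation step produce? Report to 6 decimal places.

The method has order 3: 2^3 = 8.
Weighted: (-72.0202694168) − (-9.0171182554) = -63.0031511614
Denominator 8 − 1 = 7.
Result: -9.0004501659
Correction |R − A(h/2)| = 2.084e-03; gap |A(h/2) − A(h)| = 1.458e-02.

-9.000450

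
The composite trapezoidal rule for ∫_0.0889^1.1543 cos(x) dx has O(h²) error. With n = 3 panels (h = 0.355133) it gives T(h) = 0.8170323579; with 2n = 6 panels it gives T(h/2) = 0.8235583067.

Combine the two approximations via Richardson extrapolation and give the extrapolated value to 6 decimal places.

Leading term ∝ h^2; use weight 4 = 2^2.
Top: 4(0.8235583067) − (0.8170323579) = 2.4772008689
Denominator 4 − 1 = 3.
2.4772008689 ÷ 3 = 0.8257336230
Gap between inputs: 6.526e-03; correction applied: +0.0021753163.

0.825734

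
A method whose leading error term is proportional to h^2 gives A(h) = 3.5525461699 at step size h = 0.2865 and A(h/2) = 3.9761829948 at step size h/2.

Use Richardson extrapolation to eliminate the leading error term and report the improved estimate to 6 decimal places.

4.117395

r = 2: numerator weight 4, denominator 3.
Weighted: 15.9047319792 − 3.5525461699 = 12.3521858093
Denominator 4 − 1 = 3.
Extrapolated: 12.3521858093 / 3 = 4.1173952698
Gap between inputs: 4.236e-01; correction applied: +0.1412122750.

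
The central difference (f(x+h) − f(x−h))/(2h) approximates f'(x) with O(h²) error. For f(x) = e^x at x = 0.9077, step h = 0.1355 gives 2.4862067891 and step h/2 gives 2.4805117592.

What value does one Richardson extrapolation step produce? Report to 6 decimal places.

2.478613

Method order is 2; weight 2^2 = 4.
Numerator 4*A(h/2) − A(h) = 4*2.4805117592 − 2.4862067891 = 7.4358402477
7.4358402477 ÷ 3 = 2.4786134159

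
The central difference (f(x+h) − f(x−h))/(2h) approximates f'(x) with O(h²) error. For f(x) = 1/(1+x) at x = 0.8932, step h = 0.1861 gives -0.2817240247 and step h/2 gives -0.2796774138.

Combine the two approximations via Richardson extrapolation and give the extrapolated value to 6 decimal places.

Method order is 2; weight 2^2 = 4.
Difference of the inputs: -0.2796774138 − (-0.2817240247) = 0.0020466109
Correction (A(h/2) − A(h))/(4 − 1) = 0.0020466109/3 = 0.0006822036
R = A(h/2) + (A(h/2) − A(h))/3 = -0.2796774138 + 0.0006822036 = -0.2789952102
Gap between inputs: 2.047e-03; correction applied: +0.0006822036.

-0.278995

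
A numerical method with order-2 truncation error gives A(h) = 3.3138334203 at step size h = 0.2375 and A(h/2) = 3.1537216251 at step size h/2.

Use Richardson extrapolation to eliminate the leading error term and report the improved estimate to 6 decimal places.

3.100351

Leading term ∝ h^2; use weight 4 = 2^2.
4*3.1537216251 = 12.6148865004; subtract 3.3138334203 → 9.3010530801
Divide by 2^2 − 1 = 3.
So the Richardson estimate is 3.1003510267.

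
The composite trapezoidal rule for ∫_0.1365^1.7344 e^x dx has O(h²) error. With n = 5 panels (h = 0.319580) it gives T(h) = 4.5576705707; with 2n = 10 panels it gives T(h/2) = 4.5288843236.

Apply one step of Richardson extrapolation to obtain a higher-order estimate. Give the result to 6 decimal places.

Method order is 2; weight 2^2 = 4.
Top: 4(4.5288843236) − (4.5576705707) = 13.5578667237
Divide by 2^2 − 1 = 3.
13.5578667237 ÷ 3 = 4.5192889079

4.519289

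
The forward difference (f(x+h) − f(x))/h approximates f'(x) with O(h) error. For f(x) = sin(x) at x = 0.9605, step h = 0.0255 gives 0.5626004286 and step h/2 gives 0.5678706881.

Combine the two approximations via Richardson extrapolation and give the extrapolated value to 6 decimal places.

0.573141

The method has order 1: 2^1 = 2.
2*0.5678706881 = 1.1357413762; subtract 0.5626004286 → 0.5731409476
Denominator 2 − 1 = 1.
Result: 0.5731409476
Correction |R − A(h/2)| = 5.270e-03; gap |A(h/2) − A(h)| = 5.270e-03.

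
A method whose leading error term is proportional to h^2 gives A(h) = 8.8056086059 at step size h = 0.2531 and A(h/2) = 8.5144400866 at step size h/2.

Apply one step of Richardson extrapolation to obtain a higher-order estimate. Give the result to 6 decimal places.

8.417384

Leading term ∝ h^2; use weight 4 = 2^2.
Numerator 4*A(h/2) − A(h) = 4*8.5144400866 − 8.8056086059 = 25.2521517405
Extrapolated: 25.2521517405 / 3 = 8.4173839135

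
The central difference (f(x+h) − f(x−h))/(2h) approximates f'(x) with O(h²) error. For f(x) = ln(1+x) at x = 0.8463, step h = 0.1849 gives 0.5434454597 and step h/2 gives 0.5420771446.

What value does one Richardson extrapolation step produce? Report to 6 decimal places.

Method order is 2; weight 2^2 = 4.
4*0.5420771446 = 2.1683085784; subtract 0.5434454597 → 1.6248631187
Divide by 2^2 − 1 = 3.
(4*0.5420771446 − 0.5434454597)/(4 − 1) = 0.5416210396
Shift from A(h/2): −0.0004561050.

0.541621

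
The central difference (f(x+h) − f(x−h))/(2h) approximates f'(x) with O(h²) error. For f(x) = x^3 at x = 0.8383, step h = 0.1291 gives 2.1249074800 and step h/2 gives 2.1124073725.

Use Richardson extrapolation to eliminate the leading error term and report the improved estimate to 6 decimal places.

2.108241

The method has order 2: 2^2 = 4.
4·2.1124073725 − 2.1249074800 = 6.3247220100
Denominator 4 − 1 = 3.
Result: 2.1082406700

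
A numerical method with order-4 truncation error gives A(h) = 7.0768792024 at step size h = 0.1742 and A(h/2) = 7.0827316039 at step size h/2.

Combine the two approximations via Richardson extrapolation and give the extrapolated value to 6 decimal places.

7.083122

r = 4, so 2^r = 16.
16 × 7.0827316039 − 7.0768792024 = 106.2468264600
Extrapolated: 106.2468264600 / 15 = 7.0831217640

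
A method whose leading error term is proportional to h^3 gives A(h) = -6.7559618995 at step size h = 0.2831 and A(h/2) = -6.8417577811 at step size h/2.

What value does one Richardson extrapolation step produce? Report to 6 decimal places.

The method has order 3: 2^3 = 8.
A(h/2) − A(h) = -6.8417577811 − (-6.7559618995) = -0.0857958816
Correction (A(h/2) − A(h))/(8 − 1) = (-0.0857958816)/7 = -0.0122565545
R = -6.8417577811 − 0.0122565545 = -6.8540143356

-6.854014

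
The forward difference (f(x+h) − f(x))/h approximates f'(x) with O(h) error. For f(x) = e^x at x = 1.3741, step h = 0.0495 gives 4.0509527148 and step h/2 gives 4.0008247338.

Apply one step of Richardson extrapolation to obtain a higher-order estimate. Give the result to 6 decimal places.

r = 1, so 2^r = 2.
A(h/2) − A(h) = 4.0008247338 − 4.0509527148 = -0.0501279810
Correction (A(h/2) − A(h))/(2 − 1) = (-0.0501279810)/1 = -0.0501279810
R = A(h/2) + (A(h/2) − A(h))/1 = 4.0008247338 − 0.0501279810 = 3.9506967528

3.950697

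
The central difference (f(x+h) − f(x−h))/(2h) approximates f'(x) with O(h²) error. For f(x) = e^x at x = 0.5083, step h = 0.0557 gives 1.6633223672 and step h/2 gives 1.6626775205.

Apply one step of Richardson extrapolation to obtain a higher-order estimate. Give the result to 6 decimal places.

Error is O(h^2); halving h shrinks it by 2^2 = 4.
Top: 4(1.6626775205) − (1.6633223672) = 4.9873877148
Denominator 4 − 1 = 3.
4.9873877148 ÷ 3 = 1.6624625716

1.662463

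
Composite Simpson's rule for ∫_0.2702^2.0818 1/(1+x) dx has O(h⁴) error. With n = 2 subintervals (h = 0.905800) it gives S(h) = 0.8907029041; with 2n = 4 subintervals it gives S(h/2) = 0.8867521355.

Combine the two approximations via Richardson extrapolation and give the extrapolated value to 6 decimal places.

With r = 4 the leading error scales as h^4, so the weight is 2^4 = 16.
Weighted: 14.1880341680 − 0.8907029041 = 13.2973312639
13.2973312639 ÷ 15 = 0.8864887509

0.886489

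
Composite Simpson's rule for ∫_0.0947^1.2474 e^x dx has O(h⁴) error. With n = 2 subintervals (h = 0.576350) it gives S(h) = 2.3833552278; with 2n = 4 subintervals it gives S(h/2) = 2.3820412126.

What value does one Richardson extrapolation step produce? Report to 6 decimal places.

Error is O(h^4); halving h shrinks it by 2^4 = 16.
16·2.3820412126 − 2.3833552278 = 35.7293041738
(16·2.3820412126 − 2.3833552278)/(16 − 1) = 2.3819536116
Correction |R − A(h/2)| = 8.760e-05; gap |A(h/2) − A(h)| = 1.314e-03.

2.381954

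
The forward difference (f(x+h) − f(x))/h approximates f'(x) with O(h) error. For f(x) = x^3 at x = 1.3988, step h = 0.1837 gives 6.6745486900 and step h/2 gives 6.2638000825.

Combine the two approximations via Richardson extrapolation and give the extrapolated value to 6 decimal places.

With r = 1 the leading error scales as h^1, so the weight is 2^1 = 2.
A(h/2) − A(h) = 6.2638000825 − 6.6745486900 = -0.4107486075
Divide by 2^1 − 1 = 1: (-0.4107486075)/1 = -0.4107486075
R = A(h/2) + (A(h/2) − A(h))/1 = 6.2638000825 − 0.4107486075 = 5.8530514750

5.853051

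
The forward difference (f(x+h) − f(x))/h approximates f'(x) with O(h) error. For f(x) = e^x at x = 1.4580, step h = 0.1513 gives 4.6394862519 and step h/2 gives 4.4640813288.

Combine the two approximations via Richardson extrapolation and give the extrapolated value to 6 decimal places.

4.288676

Error is O(h^1); halving h shrinks it by 2^1 = 2.
2×4.4640813288 − 4.6394862519 = 4.2886764057
(2×4.4640813288 − 4.6394862519)/(2 − 1) = 4.2886764057
Shift from A(h/2): −0.1754049231.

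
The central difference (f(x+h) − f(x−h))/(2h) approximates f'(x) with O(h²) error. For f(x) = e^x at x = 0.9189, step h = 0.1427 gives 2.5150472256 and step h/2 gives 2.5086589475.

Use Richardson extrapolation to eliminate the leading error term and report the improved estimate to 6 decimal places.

r = 2, so 2^r = 4.
2^2·A(h/2) = 10.0346357900; minus A(h) gives 7.5195885644.
7.5195885644 ÷ 3 = 2.5065295215
Shift from A(h/2): −0.0021294260.

2.506530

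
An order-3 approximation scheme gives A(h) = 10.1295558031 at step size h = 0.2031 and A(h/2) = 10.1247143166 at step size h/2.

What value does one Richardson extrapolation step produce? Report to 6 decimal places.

r = 3: numerator weight 8, denominator 7.
Weighted: 80.9977145328 − 10.1295558031 = 70.8681587297
(8*10.1247143166 − 10.1295558031)/(8 − 1) = 10.1240226757

10.124023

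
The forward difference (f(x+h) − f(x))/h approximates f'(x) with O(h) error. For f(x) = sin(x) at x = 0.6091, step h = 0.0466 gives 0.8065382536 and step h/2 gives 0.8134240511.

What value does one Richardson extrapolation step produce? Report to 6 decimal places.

0.820310

Leading term ∝ h^1; use weight 2 = 2^1.
2*0.8134240511 = 1.6268481022; subtract 0.8065382536 → 0.8203098486
(2*0.8134240511 − 0.8065382536)/(2 − 1) = 0.8203098486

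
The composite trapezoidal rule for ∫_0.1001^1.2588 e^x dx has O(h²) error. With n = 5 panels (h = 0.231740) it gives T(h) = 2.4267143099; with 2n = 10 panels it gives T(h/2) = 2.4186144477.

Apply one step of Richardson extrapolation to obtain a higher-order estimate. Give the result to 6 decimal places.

The method has order 2: 2^2 = 4.
Top: 4(2.4186144477) − (2.4267143099) = 7.2477434809
Denominator 4 − 1 = 3.
Extrapolated: 7.2477434809 / 3 = 2.4159144936

2.415914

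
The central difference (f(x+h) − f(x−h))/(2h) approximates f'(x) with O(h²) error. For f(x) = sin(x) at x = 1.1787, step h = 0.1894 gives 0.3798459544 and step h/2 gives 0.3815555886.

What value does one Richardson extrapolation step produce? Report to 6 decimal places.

Order 2 gives 2^r = 4 and 2^r − 1 = 3.
Numerator 4*A(h/2) − A(h) = 4*0.3815555886 − 0.3798459544 = 1.1463764000
1.1463764000 ÷ 3 = 0.3821254667
Shift from A(h/2): +0.0005698781.

0.382125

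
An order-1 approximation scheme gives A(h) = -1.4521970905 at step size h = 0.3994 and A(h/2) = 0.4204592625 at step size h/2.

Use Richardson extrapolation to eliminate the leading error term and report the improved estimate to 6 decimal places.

Leading term ∝ h^1; use weight 2 = 2^1.
Numerator 2 × A(h/2) − A(h) = 2 × 0.4204592625 − (-1.4521970905) = 2.2931156155
Divide by 2^1 − 1 = 1.
Result: 2.2931156155

2.293116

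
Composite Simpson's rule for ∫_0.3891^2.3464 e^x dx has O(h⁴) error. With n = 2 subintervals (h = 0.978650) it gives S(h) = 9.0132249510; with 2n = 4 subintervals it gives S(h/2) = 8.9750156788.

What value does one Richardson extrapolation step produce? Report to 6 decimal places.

8.972468

Error is O(h^4); halving h shrinks it by 2^4 = 16.
Difference of the inputs: 8.9750156788 − 9.0132249510 = -0.0382092722
Divide by 2^4 − 1 = 15: (-0.0382092722)/15 = -0.0025472848
R = 8.9750156788 − 0.0025472848 = 8.9724683940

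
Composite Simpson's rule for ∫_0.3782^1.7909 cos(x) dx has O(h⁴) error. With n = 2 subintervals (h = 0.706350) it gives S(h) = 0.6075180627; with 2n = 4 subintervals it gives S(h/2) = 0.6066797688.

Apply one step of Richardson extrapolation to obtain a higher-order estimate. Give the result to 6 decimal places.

r = 4, so 2^r = 16.
Weighted: 9.7068763008 − 0.6075180627 = 9.0993582381
R = 9.0993582381/15 = 0.6066238825

0.606624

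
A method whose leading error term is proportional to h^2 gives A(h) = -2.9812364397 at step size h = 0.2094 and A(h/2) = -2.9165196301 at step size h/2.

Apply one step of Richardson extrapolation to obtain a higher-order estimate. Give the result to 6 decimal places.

With r = 2 the leading error scales as h^2, so the weight is 2^2 = 4.
Top: 4(-2.9165196301) − (-2.9812364397) = -8.6848420807
(4·(-2.9165196301) − (-2.9812364397))/(4 − 1) = -2.8949473602
Gap between inputs: 6.472e-02; correction applied: +0.0215722699.

-2.894947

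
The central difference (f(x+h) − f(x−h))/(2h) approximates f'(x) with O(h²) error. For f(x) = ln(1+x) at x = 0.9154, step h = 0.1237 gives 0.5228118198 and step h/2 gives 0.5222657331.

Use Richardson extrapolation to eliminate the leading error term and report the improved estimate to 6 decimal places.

0.522084

Leading term ∝ h^2; use weight 4 = 2^2.
Weighted: 2.0890629324 − 0.5228118198 = 1.5662511126
Extrapolated: 1.5662511126 / 3 = 0.5220837042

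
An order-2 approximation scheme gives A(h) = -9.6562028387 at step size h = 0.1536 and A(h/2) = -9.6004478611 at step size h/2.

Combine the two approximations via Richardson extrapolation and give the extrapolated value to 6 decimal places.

Error is O(h^2); halving h shrinks it by 2^2 = 4.
4·(-9.6004478611) = -38.4017914444; subtract (-9.6562028387) → -28.7455886057
(-28.7455886057) ÷ 3 = -9.5818628686

-9.581863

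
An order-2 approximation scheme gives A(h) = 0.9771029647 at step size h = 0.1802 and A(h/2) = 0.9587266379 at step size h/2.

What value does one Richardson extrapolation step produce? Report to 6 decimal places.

Error is O(h^2); halving h shrinks it by 2^2 = 4.
Difference of the inputs: 0.9587266379 − 0.9771029647 = -0.0183763268
Divide by 2^2 − 1 = 3: (-0.0183763268)/3 = -0.0061254423
R = A(h/2) + (A(h/2) − A(h))/3 = 0.9587266379 − 0.0061254423 = 0.9526011956
Gap between inputs: 1.838e-02; correction applied: −0.0061254423.

0.952601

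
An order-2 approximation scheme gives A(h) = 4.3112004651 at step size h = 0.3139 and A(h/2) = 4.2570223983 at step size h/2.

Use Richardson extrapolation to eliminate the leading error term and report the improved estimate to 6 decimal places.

Method order is 2; weight 2^2 = 4.
4*4.2570223983 − 4.3112004651 = 12.7168891281
Divide by 2^2 − 1 = 3.
(4*4.2570223983 − 4.3112004651)/(4 − 1) = 4.2389630427

4.238963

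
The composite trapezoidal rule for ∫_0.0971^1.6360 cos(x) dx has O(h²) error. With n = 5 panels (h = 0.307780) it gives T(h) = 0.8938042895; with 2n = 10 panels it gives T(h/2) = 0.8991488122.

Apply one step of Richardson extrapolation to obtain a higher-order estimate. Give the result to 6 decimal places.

0.900930

With r = 2 the leading error scales as h^2, so the weight is 2^2 = 4.
4 × 0.8991488122 = 3.5965952488; subtract 0.8938042895 → 2.7027909593
Denominator 4 − 1 = 3.
2.7027909593 ÷ 3 = 0.9009303198
Correction |R − A(h/2)| = 1.782e-03; gap |A(h/2) − A(h)| = 5.345e-03.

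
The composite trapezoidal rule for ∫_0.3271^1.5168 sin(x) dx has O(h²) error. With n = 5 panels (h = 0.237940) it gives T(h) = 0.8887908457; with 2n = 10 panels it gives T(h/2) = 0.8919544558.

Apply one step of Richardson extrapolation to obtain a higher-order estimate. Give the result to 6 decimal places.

Order 2 gives 2^r = 4 and 2^r − 1 = 3.
4×0.8919544558 − 0.8887908457 = 2.6790269775
Extrapolated: 2.6790269775 / 3 = 0.8930089925
Correction |R − A(h/2)| = 1.055e-03; gap |A(h/2) − A(h)| = 3.164e-03.

0.893009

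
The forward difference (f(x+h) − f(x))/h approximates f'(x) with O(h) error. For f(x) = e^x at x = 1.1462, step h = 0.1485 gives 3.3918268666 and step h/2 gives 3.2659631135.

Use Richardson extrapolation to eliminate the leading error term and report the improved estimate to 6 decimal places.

3.140099

r = 1, so 2^r = 2.
Top: 2(3.2659631135) − (3.3918268666) = 3.1400993604
3.1400993604 ÷ 1 = 3.1400993604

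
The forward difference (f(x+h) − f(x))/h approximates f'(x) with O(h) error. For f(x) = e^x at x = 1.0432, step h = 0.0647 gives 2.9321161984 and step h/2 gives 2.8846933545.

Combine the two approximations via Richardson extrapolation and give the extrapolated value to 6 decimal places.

2.837271

Method order is 1; weight 2^1 = 2.
Difference of the inputs: 2.8846933545 − 2.9321161984 = -0.0474228439
Correction (A(h/2) − A(h))/(2 − 1) = (-0.0474228439)/1 = -0.0474228439
R = 2.8846933545 − 0.0474228439 = 2.8372705106
Gap between inputs: 4.742e-02; correction applied: −0.0474228439.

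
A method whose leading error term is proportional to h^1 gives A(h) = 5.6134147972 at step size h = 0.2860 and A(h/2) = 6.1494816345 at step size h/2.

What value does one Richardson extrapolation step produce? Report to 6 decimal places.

The method has order 1: 2^1 = 2.
2^1·A(h/2) = 12.2989632690; minus A(h) gives 6.6855484718.
R = 6.6855484718/1 = 6.6855484718

6.685548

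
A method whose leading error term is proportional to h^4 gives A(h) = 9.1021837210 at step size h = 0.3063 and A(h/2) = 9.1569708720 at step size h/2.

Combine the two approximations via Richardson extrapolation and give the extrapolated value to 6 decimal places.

9.160623

Error is O(h^4); halving h shrinks it by 2^4 = 16.
16 × 9.1569708720 = 146.5115339520; 146.5115339520 − 9.1021837210 = 137.4093502310
Divide by 2^4 − 1 = 15.
Result: 9.1606233487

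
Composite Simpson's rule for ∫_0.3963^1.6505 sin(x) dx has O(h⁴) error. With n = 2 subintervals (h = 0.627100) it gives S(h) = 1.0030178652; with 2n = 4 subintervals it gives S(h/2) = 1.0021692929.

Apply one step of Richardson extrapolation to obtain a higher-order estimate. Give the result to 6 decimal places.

1.002113

With r = 4 the leading error scales as h^4, so the weight is 2^4 = 16.
Numerator 16 × A(h/2) − A(h) = 16 × 1.0021692929 − 1.0030178652 = 15.0316908212
15.0316908212 ÷ 15 = 1.0021127214
Gap between inputs: 8.486e-04; correction applied: −0.0000565715.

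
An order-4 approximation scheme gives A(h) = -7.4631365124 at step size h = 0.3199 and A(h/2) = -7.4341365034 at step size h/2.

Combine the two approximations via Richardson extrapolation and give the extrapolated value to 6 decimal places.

-7.432203

Method order is 4; weight 2^4 = 16.
16×(-7.4341365034) = -118.9461840544; subtract (-7.4631365124) → -111.4830475420
(16×(-7.4341365034) − (-7.4631365124))/(16 − 1) = -7.4322031695
Shift from A(h/2): +0.0019333339.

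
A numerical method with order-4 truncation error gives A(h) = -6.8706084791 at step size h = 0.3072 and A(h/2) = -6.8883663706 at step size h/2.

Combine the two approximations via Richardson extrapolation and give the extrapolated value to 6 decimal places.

Leading term ∝ h^4; use weight 16 = 2^4.
2^4*A(h/2) = -110.2138619296; minus A(h) gives -103.3432534505.
Divide by 2^4 − 1 = 15.
(16*(-6.8883663706) − (-6.8706084791))/(16 − 1) = -6.8895502300

-6.889550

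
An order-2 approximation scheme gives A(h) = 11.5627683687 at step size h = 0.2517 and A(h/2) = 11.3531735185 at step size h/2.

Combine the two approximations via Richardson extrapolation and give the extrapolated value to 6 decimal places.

r = 2, so 2^r = 4.
Difference of the inputs: 11.3531735185 − 11.5627683687 = -0.2095948502
Divide by 2^2 − 1 = 3: (-0.2095948502)/3 = -0.0698649501
R = 11.3531735185 − 0.0698649501 = 11.2833085684

11.283309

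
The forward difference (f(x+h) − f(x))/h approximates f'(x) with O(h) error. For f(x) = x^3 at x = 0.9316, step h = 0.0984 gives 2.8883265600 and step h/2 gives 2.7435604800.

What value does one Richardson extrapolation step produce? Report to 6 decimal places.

r = 1: numerator weight 2, denominator 1.
Numerator 2×A(h/2) − A(h) = 2×2.7435604800 − 2.8883265600 = 2.5987944000
R = 2.5987944000/1 = 2.5987944000

2.598794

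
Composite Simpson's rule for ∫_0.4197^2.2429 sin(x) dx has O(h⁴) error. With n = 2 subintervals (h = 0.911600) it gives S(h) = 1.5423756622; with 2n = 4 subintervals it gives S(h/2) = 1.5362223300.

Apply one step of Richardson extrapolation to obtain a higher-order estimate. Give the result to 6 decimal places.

Order 4 gives 2^r = 16 and 2^r − 1 = 15.
2^4·A(h/2) = 24.5795572800; minus A(h) gives 23.0371816178.
Denominator 16 − 1 = 15.
23.0371816178 ÷ 15 = 1.5358121079
Shift from A(h/2): −0.0004102221.

1.535812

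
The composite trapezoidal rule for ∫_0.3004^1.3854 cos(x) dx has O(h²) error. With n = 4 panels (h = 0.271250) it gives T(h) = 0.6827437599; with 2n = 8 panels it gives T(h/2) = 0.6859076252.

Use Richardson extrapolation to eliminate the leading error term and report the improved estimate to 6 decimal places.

Method order is 2; weight 2^2 = 4.
4 × 0.6859076252 = 2.7436305008; 2.7436305008 − 0.6827437599 = 2.0608867409
R = 2.0608867409/3 = 0.6869622470
Gap between inputs: 3.164e-03; correction applied: +0.0010546218.

0.686962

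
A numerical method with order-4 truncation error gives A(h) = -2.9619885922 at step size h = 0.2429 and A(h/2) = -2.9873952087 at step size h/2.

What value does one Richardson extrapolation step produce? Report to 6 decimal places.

-2.989089

Error is O(h^4); halving h shrinks it by 2^4 = 16.
16*(-2.9873952087) = -47.7983233392; subtract (-2.9619885922) → -44.8363347470
Divide by 2^4 − 1 = 15.
Result: -2.9890889831
Correction |R − A(h/2)| = 1.694e-03; gap |A(h/2) − A(h)| = 2.541e-02.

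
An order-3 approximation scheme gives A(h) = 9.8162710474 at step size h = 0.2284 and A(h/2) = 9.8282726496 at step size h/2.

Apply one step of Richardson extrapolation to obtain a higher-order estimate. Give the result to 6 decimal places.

The method has order 3: 2^3 = 8.
Weighted: 78.6261811968 − 9.8162710474 = 68.8099101494
Divide by 2^3 − 1 = 7.
So the Richardson estimate is 9.8299871642.

9.829987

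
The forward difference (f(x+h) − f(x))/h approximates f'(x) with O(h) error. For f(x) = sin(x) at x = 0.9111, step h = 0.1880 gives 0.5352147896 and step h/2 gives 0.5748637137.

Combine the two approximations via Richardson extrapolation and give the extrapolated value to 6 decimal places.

0.614513

Error is O(h^1); halving h shrinks it by 2^1 = 2.
2×0.5748637137 = 1.1497274274; 1.1497274274 − 0.5352147896 = 0.6145126378
Denominator 2 − 1 = 1.
0.6145126378 ÷ 1 = 0.6145126378
Correction |R − A(h/2)| = 3.965e-02; gap |A(h/2) − A(h)| = 3.965e-02.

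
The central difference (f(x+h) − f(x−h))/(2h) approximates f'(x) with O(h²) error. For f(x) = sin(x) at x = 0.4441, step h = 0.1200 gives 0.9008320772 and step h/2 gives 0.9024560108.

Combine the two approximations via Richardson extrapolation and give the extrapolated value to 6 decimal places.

Error is O(h^2); halving h shrinks it by 2^2 = 4.
A(h/2) − A(h) = 0.9024560108 − 0.9008320772 = 0.0016239336
Correction (A(h/2) − A(h))/(4 − 1) = 0.0016239336/3 = 0.0005413112
R = A(h/2) + (A(h/2) − A(h))/3 = 0.9024560108 + 0.0005413112 = 0.9029973220

0.902997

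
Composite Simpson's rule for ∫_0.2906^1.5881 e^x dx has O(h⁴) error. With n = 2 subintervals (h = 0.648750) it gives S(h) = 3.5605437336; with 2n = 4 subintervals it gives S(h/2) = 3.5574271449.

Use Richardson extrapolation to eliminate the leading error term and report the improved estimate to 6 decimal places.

3.557219

With r = 4 the leading error scales as h^4, so the weight is 2^4 = 16.
Weighted: 56.9188343184 − 3.5605437336 = 53.3582905848
(16·3.5574271449 − 3.5605437336)/(16 − 1) = 3.5572193723
Gap between inputs: 3.117e-03; correction applied: −0.0002077726.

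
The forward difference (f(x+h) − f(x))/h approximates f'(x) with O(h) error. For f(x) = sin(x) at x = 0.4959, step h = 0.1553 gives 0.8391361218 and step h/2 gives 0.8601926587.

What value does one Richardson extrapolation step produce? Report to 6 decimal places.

0.881249

Method order is 1; weight 2^1 = 2.
2 × 0.8601926587 = 1.7203853174; subtract 0.8391361218 → 0.8812491956
Divide by 2^1 − 1 = 1.
Result: 0.8812491956
Correction |R − A(h/2)| = 2.106e-02; gap |A(h/2) − A(h)| = 2.106e-02.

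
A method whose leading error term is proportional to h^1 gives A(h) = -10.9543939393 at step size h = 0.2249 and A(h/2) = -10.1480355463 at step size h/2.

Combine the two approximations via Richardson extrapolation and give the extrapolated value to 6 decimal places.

-9.341677

With r = 1 the leading error scales as h^1, so the weight is 2^1 = 2.
2 × (-10.1480355463) = -20.2960710926; subtract (-10.9543939393) → -9.3416771533
(-9.3416771533) ÷ 1 = -9.3416771533
Shift from A(h/2): +0.8063583930.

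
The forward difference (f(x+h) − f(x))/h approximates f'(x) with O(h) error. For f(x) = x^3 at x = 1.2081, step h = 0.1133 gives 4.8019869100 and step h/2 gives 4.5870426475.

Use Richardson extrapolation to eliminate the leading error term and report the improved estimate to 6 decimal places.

Order 1 gives 2^r = 2 and 2^r − 1 = 1.
Weighted: 9.1740852950 − 4.8019869100 = 4.3720983850
Denominator 2 − 1 = 1.
Extrapolated: 4.3720983850 / 1 = 4.3720983850

4.372098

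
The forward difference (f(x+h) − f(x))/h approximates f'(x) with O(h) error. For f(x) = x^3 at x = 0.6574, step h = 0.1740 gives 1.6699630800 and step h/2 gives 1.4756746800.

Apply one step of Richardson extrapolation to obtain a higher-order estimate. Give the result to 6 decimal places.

Leading term ∝ h^1; use weight 2 = 2^1.
A(h/2) − A(h) = 1.4756746800 − 1.6699630800 = -0.1942884000
Divide by 2^1 − 1 = 1: (-0.1942884000)/1 = -0.1942884000
R = 1.4756746800 − 0.1942884000 = 1.2813862800

1.281386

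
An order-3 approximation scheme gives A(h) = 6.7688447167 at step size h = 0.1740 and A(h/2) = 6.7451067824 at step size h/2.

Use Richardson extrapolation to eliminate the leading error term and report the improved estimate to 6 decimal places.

6.741716

r = 3, so 2^r = 8.
Weighted: 53.9608542592 − 6.7688447167 = 47.1920095425
Divide by 2^3 − 1 = 7.
47.1920095425 ÷ 7 = 6.7417156489
Correction |R − A(h/2)| = 3.391e-03; gap |A(h/2) − A(h)| = 2.374e-02.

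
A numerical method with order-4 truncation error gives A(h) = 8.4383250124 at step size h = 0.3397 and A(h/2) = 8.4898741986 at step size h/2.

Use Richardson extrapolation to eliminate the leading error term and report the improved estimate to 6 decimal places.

Leading term ∝ h^4; use weight 16 = 2^4.
16·8.4898741986 = 135.8379871776; 135.8379871776 − 8.4383250124 = 127.3996621652
Extrapolated: 127.3996621652 / 15 = 8.4933108110
Shift from A(h/2): +0.0034366124.

8.493311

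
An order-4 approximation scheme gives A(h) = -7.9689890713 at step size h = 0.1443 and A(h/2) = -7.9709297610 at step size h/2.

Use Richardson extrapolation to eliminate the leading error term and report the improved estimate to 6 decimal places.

-7.971059

r = 4: numerator weight 16, denominator 15.
2^4·A(h/2) = -127.5348761760; minus A(h) gives -119.5658871047.
(-119.5658871047) ÷ 15 = -7.9710591403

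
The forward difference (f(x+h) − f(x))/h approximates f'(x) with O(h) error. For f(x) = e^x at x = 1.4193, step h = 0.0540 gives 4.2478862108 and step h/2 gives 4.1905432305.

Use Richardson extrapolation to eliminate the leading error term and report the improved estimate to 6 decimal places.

4.133200

r = 1, so 2^r = 2.
2*4.1905432305 = 8.3810864610; subtract 4.2478862108 → 4.1332002502
Denominator 2 − 1 = 1.
Result: 4.1332002502
Shift from A(h/2): −0.0573429803.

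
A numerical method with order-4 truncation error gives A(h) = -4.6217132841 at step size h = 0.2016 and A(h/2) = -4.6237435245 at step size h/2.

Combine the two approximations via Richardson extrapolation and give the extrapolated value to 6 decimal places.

Leading term ∝ h^4; use weight 16 = 2^4.
16·(-4.6237435245) = -73.9798963920; subtract (-4.6217132841) → -69.3581831079
Divide by 2^4 − 1 = 15.
Result: -4.6238788739
Correction |R − A(h/2)| = 1.353e-04; gap |A(h/2) − A(h)| = 2.030e-03.

-4.623879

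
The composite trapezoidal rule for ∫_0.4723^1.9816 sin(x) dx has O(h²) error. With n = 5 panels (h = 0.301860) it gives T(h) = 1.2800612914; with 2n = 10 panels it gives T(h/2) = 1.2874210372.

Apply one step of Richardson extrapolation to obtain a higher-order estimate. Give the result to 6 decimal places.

Error is O(h^2); halving h shrinks it by 2^2 = 4.
2^2 × A(h/2) = 5.1496841488; minus A(h) gives 3.8696228574.
(4 × 1.2874210372 − 1.2800612914)/(4 − 1) = 1.2898742858

1.289874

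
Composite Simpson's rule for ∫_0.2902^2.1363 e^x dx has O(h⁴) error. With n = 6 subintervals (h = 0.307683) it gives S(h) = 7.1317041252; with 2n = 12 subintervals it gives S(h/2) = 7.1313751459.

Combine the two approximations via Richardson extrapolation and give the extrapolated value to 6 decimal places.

7.131353

Error is O(h^4); halving h shrinks it by 2^4 = 16.
Difference of the inputs: 7.1313751459 − 7.1317041252 = -0.0003289793
Correction (A(h/2) − A(h))/(16 − 1) = (-0.0003289793)/15 = -0.0000219320
R = 7.1313751459 − 0.0000219320 = 7.1313532139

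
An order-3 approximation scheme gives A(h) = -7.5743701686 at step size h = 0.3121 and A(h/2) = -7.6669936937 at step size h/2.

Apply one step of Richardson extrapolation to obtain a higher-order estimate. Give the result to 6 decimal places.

-7.680226

Error is O(h^3); halving h shrinks it by 2^3 = 8.
A(h/2) − A(h) = -7.6669936937 − (-7.5743701686) = -0.0926235251
Divide by 2^3 − 1 = 7: (-0.0926235251)/7 = -0.0132319322
R = A(h/2) + (A(h/2) − A(h))/7 = -7.6669936937 − 0.0132319322 = -7.6802256259
Shift from A(h/2): −0.0132319322.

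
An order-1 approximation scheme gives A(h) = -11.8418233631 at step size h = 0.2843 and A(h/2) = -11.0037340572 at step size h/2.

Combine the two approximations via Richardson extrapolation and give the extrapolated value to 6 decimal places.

Order 1 gives 2^r = 2 and 2^r − 1 = 1.
Weighted: (-22.0074681144) − (-11.8418233631) = -10.1656447513
Denominator 2 − 1 = 1.
(-10.1656447513) ÷ 1 = -10.1656447513
Gap between inputs: 8.381e-01; correction applied: +0.8380893059.

-10.165645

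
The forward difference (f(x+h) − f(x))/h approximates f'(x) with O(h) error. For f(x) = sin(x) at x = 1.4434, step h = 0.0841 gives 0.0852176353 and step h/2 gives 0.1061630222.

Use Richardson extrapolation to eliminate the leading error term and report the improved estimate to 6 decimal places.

Method order is 1; weight 2^1 = 2.
2 × 0.1061630222 − 0.0852176353 = 0.1271084091
0.1271084091 ÷ 1 = 0.1271084091

0.127108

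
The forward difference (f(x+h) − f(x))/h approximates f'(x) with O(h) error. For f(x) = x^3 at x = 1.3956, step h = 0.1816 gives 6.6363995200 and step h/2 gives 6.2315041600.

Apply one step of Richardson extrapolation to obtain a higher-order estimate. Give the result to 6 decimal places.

5.826609

Leading term ∝ h^1; use weight 2 = 2^1.
2*6.2315041600 = 12.4630083200; subtract 6.6363995200 → 5.8266088000
Divide by 2^1 − 1 = 1.
(2*6.2315041600 − 6.6363995200)/(2 − 1) = 5.8266088000
Gap between inputs: 4.049e-01; correction applied: −0.4048953600.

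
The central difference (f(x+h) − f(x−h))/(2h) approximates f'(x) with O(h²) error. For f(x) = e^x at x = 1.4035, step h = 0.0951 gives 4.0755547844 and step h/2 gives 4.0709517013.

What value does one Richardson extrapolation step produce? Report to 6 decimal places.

The method has order 2: 2^2 = 4.
4·4.0709517013 − 4.0755547844 = 12.2082520208
R = 12.2082520208/3 = 4.0694173403
Correction |R − A(h/2)| = 1.534e-03; gap |A(h/2) − A(h)| = 4.603e-03.

4.069417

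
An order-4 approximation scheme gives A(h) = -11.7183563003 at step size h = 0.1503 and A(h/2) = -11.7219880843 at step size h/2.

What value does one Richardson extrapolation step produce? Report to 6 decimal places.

Error is O(h^4); halving h shrinks it by 2^4 = 16.
Difference of the inputs: -11.7219880843 − (-11.7183563003) = -0.0036317840
Correction (A(h/2) − A(h))/(16 − 1) = (-0.0036317840)/15 = -0.0002421189
R = A(h/2) + (A(h/2) − A(h))/15 = -11.7219880843 − 0.0002421189 = -11.7222302032
Correction |R − A(h/2)| = 2.421e-04; gap |A(h/2) − A(h)| = 3.632e-03.

-11.722230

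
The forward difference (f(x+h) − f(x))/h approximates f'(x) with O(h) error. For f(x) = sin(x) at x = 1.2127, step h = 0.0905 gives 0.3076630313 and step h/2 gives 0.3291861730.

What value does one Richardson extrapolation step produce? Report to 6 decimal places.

0.350709

Method order is 1; weight 2^1 = 2.
2^1*A(h/2) = 0.6583723460; minus A(h) gives 0.3507093147.
Denominator 2 − 1 = 1.
R = 0.3507093147/1 = 0.3507093147
Shift from A(h/2): +0.0215231417.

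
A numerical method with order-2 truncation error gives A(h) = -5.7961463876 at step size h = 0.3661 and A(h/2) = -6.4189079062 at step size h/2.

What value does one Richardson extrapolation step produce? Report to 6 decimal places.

Order 2 gives 2^r = 4 and 2^r − 1 = 3.
4·(-6.4189079062) = -25.6756316248; subtract (-5.7961463876) → -19.8794852372
Divide by 2^2 − 1 = 3.
(-19.8794852372) ÷ 3 = -6.6264950791
Shift from A(h/2): −0.2075871729.

-6.626495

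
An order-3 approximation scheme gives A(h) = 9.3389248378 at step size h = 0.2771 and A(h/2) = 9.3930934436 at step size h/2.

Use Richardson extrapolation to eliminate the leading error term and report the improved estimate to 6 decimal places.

9.400832

Leading term ∝ h^3; use weight 8 = 2^3.
Weighted: 75.1447475488 − 9.3389248378 = 65.8058227110
Denominator 8 − 1 = 7.
R = 65.8058227110/7 = 9.4008318159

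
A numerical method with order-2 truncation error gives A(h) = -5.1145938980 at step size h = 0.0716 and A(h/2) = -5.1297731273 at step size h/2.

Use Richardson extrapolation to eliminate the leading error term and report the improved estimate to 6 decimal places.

-5.134833

r = 2: numerator weight 4, denominator 3.
4 × (-5.1297731273) = -20.5190925092; subtract (-5.1145938980) → -15.4044986112
R = (-15.4044986112)/3 = -5.1348328704
Gap between inputs: 1.518e-02; correction applied: −0.0050597431.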